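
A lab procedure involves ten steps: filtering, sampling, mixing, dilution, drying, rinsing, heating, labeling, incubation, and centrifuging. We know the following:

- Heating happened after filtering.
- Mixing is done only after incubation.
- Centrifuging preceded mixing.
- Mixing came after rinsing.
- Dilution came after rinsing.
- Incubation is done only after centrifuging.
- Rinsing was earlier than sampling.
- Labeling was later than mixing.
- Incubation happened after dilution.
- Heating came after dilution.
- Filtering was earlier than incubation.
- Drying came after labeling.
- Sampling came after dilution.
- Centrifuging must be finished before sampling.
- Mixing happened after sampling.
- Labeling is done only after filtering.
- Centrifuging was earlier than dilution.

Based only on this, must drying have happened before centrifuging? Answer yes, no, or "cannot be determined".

Tracing the constraints gives centrifuging → mixing → labeling → drying, so centrifuging must come before drying.
That means drying cannot be before centrifuging.

no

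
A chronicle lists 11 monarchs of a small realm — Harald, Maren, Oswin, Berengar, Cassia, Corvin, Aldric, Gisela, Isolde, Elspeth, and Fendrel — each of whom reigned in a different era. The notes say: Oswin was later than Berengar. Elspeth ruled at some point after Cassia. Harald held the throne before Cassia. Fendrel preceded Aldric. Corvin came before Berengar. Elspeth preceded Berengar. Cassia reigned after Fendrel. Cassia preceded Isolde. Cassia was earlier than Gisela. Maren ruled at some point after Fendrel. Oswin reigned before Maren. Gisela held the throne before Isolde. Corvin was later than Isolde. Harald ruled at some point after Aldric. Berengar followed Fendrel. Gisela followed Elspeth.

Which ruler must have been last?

Maren

Every other ruler has a chain of constraints placing them before Maren, so Maren is last.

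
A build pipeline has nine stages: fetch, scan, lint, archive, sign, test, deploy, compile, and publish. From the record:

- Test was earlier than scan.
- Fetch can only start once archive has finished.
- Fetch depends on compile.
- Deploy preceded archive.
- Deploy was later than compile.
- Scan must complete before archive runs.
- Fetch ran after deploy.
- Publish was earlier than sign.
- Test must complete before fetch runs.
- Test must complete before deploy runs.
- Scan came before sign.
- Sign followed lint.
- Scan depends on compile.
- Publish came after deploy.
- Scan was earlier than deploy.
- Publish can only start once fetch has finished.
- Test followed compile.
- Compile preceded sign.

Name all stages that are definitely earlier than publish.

Directly stated before publish: deploy and fetch.
Archive reaches publish via archive → fetch → publish.
Compile reaches publish via compile → deploy → publish.
Scan reaches publish via scan → deploy → publish.
Likewise test reaches publish by chaining the stated constraints.
No chain forces lint (or any of the others) ahead of publish.

archive, compile, deploy, fetch, scan, test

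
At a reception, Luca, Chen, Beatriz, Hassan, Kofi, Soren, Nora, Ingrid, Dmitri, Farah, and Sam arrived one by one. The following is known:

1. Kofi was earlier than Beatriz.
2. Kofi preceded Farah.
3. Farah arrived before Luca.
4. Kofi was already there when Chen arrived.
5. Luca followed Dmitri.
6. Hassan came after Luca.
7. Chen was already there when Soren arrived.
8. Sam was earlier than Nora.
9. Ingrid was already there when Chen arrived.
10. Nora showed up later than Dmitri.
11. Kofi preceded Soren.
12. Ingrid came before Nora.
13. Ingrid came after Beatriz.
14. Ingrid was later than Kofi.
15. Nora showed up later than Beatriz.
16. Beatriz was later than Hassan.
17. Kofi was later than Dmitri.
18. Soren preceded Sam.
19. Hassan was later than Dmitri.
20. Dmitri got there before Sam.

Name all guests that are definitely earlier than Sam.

Beatriz, Chen, Dmitri, Farah, Hassan, Ingrid, Kofi, Luca, Soren

Directly stated before Sam: Dmitri and Soren.
Beatriz reaches Sam via Beatriz → Ingrid → Chen → Soren → Sam.
Chen reaches Sam via Chen → Soren → Sam.
Farah reaches Sam via Farah → Luca → Hassan → Beatriz → Ingrid → Chen → Soren → Sam.
Likewise Hassan, Ingrid, Kofi, and Luca each reach Sam by chaining the stated constraints.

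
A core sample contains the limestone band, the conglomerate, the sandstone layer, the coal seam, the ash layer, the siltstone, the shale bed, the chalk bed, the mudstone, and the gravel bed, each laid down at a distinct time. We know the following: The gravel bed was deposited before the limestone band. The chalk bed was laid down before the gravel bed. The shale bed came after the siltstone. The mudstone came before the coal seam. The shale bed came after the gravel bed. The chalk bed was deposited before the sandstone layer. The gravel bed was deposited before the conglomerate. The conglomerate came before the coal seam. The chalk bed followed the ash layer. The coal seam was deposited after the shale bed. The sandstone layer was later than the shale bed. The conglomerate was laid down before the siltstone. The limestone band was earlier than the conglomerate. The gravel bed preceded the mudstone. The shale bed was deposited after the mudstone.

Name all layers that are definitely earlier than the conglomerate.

Directly stated before the conglomerate: the gravel bed and the limestone band.
The ash layer reaches the conglomerate via the ash layer → the chalk bed → the gravel bed → the conglomerate.
The chalk bed reaches the conglomerate via the chalk bed → the gravel bed → the conglomerate.
No chain forces the sandstone layer (or any of the others) ahead of the conglomerate.

the ash layer, the chalk bed, the gravel bed, the limestone band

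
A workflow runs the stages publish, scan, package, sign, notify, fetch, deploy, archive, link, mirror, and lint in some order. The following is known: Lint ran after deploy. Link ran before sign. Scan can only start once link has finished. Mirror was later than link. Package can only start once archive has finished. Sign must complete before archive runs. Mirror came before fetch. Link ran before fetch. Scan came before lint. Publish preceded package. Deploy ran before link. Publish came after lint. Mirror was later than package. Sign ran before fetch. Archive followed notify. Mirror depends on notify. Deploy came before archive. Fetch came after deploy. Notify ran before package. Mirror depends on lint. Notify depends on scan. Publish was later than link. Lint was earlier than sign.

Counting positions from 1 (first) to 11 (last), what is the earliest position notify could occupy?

4

Deploy, link, and scan must all come before notify — 3 forced predecessors.
Nothing else is forced ahead of notify, so its earliest slot is position 3 + 1 = 4.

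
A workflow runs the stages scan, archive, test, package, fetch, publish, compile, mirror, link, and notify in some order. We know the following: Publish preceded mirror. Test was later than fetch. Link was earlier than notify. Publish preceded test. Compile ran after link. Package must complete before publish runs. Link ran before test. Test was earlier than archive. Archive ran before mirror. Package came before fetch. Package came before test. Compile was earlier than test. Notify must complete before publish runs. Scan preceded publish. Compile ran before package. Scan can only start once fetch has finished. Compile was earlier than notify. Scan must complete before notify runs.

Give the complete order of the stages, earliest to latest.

link, compile, package, fetch, scan, notify, publish, test, archive, mirror

The constraints fix every adjacent pair, so only one ordering works:
link → compile → package → fetch → scan → notify → publish → test → archive → mirror.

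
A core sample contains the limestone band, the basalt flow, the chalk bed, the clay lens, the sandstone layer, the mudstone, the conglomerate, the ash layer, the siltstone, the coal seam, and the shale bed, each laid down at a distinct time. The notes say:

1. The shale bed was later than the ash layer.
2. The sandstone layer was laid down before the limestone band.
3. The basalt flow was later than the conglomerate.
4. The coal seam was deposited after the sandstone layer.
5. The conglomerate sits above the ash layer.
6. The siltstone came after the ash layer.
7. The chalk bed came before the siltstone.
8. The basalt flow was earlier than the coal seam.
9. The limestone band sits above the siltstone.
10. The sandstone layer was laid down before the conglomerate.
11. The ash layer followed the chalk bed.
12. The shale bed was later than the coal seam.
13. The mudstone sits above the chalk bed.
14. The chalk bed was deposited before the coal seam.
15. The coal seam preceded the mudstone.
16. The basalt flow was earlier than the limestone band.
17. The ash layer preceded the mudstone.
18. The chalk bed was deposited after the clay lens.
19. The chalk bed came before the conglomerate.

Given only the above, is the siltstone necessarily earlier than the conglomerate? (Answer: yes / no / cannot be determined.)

cannot be determined

No chain of stated constraints runs from the siltstone to the conglomerate, and none runs from the conglomerate to the siltstone either.
So the relative order of the siltstone and the conglomerate is not fixed by the given facts.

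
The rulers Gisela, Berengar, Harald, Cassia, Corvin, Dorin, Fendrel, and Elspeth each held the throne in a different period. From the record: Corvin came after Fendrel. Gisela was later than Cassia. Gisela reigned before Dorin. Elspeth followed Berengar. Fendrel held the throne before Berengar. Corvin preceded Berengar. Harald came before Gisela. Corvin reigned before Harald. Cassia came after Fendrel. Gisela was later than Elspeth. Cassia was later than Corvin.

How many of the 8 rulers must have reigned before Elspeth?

3

Directly stated before Elspeth: Berengar.
Corvin reaches Elspeth via Corvin → Berengar → Elspeth.
Fendrel reaches Elspeth via Fendrel → Berengar → Elspeth.
That's Berengar, Corvin, and Fendrel — 3 in all.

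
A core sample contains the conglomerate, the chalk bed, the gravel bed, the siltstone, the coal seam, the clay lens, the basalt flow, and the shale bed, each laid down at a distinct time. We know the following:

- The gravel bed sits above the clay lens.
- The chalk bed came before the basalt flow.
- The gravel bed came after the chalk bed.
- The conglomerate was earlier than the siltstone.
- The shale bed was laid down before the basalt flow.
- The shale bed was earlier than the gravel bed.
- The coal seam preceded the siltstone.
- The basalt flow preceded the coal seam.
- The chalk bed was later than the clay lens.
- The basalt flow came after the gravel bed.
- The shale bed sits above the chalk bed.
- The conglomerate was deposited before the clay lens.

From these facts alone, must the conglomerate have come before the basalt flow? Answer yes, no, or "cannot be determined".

Chain the constraints: the conglomerate → the clay lens → the gravel bed → the basalt flow. Each link is directly stated, so the conglomerate comes before the basalt flow.

yes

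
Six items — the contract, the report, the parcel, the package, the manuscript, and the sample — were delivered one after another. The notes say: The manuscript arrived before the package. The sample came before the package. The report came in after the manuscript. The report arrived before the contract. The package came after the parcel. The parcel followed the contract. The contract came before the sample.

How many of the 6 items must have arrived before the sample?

Directly stated before the sample: the contract.
The manuscript reaches the sample via the manuscript → the report → the contract → the sample.
The report reaches the sample via the report → the contract → the sample.
No chain forces the parcel (or any of the others) ahead of the sample.
That's the contract, the manuscript, and the report — 3 in all.

3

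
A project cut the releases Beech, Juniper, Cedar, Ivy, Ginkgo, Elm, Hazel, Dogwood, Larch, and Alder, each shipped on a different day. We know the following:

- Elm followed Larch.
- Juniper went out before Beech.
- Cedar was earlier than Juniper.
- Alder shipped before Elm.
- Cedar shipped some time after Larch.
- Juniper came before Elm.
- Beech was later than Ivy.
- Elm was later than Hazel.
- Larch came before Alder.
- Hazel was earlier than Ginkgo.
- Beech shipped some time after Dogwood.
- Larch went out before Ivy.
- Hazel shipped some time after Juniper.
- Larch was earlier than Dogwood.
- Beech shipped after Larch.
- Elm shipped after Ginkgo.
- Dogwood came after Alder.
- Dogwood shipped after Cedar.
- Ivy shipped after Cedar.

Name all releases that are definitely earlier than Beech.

Alder, Cedar, Dogwood, Ivy, Juniper, Larch

Directly stated before Beech: Dogwood, Ivy, Juniper, and Larch.
Alder reaches Beech via Alder → Dogwood → Beech.
Cedar reaches Beech via Cedar → Juniper → Beech.
No chain forces Elm (or any of the others) ahead of Beech.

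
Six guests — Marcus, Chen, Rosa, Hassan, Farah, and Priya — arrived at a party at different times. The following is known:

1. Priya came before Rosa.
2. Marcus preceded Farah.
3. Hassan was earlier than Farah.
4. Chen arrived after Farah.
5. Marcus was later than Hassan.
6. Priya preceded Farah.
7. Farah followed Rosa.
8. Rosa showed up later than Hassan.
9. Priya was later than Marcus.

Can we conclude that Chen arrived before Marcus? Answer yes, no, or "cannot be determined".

no

Tracing the constraints gives Marcus → Farah → Chen, so Marcus must come before Chen.
That means Chen cannot be before Marcus.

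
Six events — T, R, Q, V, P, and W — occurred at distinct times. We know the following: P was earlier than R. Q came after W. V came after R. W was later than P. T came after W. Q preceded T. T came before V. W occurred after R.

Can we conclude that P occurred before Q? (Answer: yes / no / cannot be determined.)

yes

Chain the constraints: P → W → Q. Each link is directly stated, so P comes before Q.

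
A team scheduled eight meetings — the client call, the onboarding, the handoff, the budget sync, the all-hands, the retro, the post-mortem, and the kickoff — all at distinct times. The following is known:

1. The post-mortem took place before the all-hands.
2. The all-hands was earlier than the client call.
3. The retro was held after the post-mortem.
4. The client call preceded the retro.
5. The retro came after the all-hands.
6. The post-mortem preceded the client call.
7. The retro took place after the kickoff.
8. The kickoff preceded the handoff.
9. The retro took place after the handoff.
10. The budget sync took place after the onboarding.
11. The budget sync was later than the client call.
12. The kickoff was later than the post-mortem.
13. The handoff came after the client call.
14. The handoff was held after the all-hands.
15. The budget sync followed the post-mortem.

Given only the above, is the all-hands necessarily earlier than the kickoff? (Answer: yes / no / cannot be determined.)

cannot be determined

No chain of stated constraints runs from the all-hands to the kickoff, and none runs from the kickoff to the all-hands either.
So the relative order of the all-hands and the kickoff is not fixed by the given facts.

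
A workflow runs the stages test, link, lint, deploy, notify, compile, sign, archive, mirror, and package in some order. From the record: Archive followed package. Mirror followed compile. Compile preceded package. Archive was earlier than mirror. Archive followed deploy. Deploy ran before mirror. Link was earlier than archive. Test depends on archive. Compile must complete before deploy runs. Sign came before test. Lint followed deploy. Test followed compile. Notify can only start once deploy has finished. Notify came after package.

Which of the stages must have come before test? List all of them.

Directly stated before test: archive, compile, and sign.
Deploy reaches test via deploy → archive → test.
Link reaches test via link → archive → test.
Package reaches test via package → archive → test.

archive, compile, deploy, link, package, sign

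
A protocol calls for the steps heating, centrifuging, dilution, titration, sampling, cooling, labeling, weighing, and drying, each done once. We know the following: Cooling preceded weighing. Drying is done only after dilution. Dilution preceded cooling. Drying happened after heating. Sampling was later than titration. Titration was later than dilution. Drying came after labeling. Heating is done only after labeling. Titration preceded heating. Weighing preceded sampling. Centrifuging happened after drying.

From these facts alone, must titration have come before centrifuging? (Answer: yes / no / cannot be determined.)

Chain the constraints: titration → heating → drying → centrifuging. Each link is directly stated, so titration comes before centrifuging.

yes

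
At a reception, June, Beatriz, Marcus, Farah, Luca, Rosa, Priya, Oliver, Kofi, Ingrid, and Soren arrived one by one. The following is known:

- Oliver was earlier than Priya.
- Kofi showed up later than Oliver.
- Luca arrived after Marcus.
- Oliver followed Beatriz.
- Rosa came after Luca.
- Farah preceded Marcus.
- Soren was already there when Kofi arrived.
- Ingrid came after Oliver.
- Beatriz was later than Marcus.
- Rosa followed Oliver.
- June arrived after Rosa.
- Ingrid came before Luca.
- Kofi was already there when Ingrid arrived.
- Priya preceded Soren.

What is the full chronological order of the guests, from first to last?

The constraints fix every adjacent pair, so only one ordering works:
Farah → Marcus → Beatriz → Oliver → Priya → Soren → Kofi → Ingrid → Luca → Rosa → June.

Farah, Marcus, Beatriz, Oliver, Priya, Soren, Kofi, Ingrid, Luca, Rosa, June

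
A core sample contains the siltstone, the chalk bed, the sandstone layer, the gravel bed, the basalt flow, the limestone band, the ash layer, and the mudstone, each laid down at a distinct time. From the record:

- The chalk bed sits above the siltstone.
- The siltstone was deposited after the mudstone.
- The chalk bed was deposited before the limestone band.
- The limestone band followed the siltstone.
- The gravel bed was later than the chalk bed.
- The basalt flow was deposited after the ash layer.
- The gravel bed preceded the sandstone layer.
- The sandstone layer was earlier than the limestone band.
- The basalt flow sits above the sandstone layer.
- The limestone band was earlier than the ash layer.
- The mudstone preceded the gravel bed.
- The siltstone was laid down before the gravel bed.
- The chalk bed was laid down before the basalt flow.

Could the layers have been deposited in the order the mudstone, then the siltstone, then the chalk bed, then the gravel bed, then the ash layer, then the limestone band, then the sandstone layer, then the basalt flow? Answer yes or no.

The constraints require the sandstone layer before the limestone band, but in the proposed sequence the limestone band appears ahead of the sandstone layer. That one violation is enough.

no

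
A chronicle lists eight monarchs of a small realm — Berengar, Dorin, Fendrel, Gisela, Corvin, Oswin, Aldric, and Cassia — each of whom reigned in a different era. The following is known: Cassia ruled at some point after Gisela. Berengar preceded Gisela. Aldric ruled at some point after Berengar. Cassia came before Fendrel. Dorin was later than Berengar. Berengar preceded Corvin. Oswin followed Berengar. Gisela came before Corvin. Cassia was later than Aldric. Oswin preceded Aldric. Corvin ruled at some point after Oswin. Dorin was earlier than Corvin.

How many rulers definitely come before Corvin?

Directly stated before Corvin: Berengar, Dorin, Gisela, and Oswin.
No chain forces Fendrel (or any of the others) ahead of Corvin.
That's Berengar, Dorin, Gisela, and Oswin — 4 in all.

4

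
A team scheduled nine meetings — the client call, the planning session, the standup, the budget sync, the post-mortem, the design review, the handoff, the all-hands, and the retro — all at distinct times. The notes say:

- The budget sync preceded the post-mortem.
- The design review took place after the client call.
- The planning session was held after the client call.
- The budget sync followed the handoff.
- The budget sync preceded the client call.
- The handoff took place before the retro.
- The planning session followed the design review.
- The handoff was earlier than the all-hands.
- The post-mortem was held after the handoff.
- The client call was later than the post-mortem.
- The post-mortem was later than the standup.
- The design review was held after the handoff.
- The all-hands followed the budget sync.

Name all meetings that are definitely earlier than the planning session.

Directly stated before the planning session: the client call and the design review.
The budget sync reaches the planning session via the budget sync → the client call → the planning session.
The handoff reaches the planning session via the handoff → the design review → the planning session.
The post-mortem reaches the planning session via the post-mortem → the client call → the planning session.
Likewise the standup reaches the planning session by chaining the stated constraints.
No chain forces the all-hands (or any of the others) ahead of the planning session.

the budget sync, the client call, the design review, the handoff, the post-mortem, the standup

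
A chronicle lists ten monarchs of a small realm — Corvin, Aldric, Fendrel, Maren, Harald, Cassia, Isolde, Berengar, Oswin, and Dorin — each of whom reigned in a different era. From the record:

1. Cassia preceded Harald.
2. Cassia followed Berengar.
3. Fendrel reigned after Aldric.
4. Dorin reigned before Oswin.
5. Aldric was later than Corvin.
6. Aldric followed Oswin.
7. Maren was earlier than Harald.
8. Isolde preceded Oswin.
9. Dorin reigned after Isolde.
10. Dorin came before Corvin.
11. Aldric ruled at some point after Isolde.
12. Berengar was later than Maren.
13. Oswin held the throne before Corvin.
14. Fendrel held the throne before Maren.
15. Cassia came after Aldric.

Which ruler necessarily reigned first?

Isolde has a chain of constraints placing them before every other ruler, so Isolde must be first.

Isolde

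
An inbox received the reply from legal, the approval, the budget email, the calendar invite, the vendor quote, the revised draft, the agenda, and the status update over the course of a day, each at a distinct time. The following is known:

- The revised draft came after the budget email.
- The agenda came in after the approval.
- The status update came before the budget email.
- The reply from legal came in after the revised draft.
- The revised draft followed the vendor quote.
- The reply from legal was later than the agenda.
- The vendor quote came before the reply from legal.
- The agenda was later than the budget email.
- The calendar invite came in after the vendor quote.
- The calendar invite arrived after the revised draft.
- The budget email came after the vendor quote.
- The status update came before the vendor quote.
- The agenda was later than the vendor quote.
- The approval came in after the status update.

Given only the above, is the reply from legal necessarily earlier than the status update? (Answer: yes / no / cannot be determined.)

Tracing the constraints gives the status update → the vendor quote → the reply from legal, so the status update must come before the reply from legal.
That means the reply from legal cannot be before the status update.

no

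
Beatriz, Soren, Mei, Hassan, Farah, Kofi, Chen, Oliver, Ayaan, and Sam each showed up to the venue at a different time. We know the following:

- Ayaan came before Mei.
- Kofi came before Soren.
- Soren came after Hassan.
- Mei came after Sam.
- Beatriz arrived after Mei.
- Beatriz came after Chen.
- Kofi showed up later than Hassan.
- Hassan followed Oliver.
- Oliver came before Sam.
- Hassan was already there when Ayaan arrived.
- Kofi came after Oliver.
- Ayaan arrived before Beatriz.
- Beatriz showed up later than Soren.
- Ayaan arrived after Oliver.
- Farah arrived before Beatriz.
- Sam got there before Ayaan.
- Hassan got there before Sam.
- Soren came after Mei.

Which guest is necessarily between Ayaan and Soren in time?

Tracing the constraints gives Ayaan → Mei → Soren, so Mei sits after Ayaan and before Soren.
No other guest is forced both after Ayaan and before Soren.

Mei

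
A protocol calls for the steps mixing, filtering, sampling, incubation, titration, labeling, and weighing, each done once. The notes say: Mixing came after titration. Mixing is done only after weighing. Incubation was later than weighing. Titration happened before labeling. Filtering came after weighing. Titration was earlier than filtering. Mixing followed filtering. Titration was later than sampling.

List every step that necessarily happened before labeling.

sampling, titration

Directly stated before labeling: titration.
Sampling reaches labeling via sampling → titration → labeling.
No chain forces weighing (or any of the others) ahead of labeling.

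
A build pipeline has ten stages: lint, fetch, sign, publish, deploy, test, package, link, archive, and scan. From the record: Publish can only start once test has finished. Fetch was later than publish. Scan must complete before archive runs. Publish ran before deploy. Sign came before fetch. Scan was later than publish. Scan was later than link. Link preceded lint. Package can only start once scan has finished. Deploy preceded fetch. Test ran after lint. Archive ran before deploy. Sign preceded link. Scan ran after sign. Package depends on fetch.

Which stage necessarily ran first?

sign

Sign has a chain of constraints placing it before every other stage, so sign must be first.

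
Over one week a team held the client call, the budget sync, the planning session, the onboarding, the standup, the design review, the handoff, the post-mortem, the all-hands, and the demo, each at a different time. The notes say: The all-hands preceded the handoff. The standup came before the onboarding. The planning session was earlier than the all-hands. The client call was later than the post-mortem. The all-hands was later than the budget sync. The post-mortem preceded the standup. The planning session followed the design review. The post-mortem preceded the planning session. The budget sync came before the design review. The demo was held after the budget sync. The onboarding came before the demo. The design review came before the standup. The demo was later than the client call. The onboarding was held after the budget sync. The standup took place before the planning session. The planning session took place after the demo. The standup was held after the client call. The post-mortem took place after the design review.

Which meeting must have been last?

the handoff

Every other meeting has a chain of constraints placing it before the handoff, so the handoff is last.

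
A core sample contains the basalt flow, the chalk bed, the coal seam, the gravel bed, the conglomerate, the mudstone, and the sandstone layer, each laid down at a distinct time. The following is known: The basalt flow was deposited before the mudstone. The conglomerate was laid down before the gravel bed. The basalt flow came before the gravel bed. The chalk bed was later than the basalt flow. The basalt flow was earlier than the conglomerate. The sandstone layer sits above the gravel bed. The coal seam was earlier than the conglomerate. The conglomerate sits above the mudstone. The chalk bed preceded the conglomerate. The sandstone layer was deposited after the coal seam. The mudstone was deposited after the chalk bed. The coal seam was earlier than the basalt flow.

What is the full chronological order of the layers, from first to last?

the coal seam, the basalt flow, the chalk bed, the mudstone, the conglomerate, the gravel bed, the sandstone layer

The constraints fix every adjacent pair, so only one ordering works:
the coal seam → the basalt flow → the chalk bed → the mudstone → the conglomerate → the gravel bed → the sandstone layer.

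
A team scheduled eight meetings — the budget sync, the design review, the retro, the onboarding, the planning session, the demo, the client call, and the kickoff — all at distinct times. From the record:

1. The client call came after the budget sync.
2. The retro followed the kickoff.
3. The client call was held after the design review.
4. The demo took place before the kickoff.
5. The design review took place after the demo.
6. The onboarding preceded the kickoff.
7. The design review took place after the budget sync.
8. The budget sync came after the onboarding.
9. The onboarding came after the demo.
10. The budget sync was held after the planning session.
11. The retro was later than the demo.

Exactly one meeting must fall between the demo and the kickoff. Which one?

the onboarding

Tracing the constraints gives the demo → the onboarding → the kickoff, so the onboarding sits after the demo and before the kickoff.
No other meeting is forced both after the demo and before the kickoff.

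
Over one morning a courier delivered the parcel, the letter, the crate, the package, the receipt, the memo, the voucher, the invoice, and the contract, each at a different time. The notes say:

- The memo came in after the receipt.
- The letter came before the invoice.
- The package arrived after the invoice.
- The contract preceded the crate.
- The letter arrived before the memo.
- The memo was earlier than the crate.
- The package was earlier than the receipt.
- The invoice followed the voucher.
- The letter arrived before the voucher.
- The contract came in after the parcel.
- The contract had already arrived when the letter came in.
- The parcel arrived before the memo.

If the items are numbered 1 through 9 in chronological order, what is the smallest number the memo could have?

The contract, the invoice, the letter, the package, the parcel, the receipt, and the voucher must all come before the memo — 7 forced predecessors.
Nothing else is forced ahead of the memo, so its earliest slot is position 7 + 1 = 8.

8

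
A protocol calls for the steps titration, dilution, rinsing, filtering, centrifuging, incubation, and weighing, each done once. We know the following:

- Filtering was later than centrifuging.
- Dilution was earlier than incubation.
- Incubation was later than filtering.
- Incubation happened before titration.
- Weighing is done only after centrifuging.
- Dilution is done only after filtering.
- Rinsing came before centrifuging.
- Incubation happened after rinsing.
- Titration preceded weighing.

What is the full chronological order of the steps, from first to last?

rinsing, centrifuging, filtering, dilution, incubation, titration, weighing

The constraints fix every adjacent pair, so only one ordering works:
rinsing → centrifuging → filtering → dilution → incubation → titration → weighing.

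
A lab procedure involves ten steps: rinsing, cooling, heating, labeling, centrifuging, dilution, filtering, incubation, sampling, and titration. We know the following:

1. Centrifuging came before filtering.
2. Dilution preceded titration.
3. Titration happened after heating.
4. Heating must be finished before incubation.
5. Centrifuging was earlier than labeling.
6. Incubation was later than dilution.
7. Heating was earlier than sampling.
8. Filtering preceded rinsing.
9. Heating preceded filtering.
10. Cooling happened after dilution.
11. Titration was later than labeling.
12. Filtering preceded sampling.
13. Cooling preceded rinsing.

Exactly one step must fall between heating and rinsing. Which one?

Tracing the constraints gives heating → filtering → rinsing, so filtering sits after heating and before rinsing.
No other step is forced both after heating and before rinsing.

filtering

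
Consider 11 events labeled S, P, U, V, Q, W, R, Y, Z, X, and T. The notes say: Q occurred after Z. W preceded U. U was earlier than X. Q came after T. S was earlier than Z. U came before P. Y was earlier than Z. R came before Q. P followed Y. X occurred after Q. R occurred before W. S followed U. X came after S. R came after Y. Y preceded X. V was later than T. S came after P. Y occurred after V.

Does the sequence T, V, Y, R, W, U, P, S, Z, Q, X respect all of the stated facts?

Check each stated constraint against the proposed order — e.g. Y is ahead of X; T is ahead of Q. Every pair is in the required order; nothing is violated.

yes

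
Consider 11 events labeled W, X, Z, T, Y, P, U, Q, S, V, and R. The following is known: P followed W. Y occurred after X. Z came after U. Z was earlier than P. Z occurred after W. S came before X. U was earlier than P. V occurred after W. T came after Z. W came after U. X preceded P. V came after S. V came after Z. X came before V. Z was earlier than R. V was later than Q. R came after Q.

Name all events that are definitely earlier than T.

U, W, Z

Directly stated before T: Z.
U reaches T via U → Z → T.
W reaches T via W → Z → T.
No chain forces V (or any of the others) ahead of T.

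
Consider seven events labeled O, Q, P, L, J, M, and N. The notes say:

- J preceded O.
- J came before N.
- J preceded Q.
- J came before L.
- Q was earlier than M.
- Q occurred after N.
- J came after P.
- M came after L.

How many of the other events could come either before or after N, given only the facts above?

2

Forced before N: J and P; forced after N: M and Q.
That leaves L and O with no forced order relative to N — 2.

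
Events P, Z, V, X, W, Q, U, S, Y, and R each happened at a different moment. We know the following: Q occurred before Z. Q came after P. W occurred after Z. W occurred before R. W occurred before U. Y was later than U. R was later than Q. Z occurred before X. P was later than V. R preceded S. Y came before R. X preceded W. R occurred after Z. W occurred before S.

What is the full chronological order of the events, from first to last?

V, P, Q, Z, X, W, U, Y, R, S

The constraints fix every adjacent pair, so only one ordering works:
V → P → Q → Z → X → W → U → Y → R → S.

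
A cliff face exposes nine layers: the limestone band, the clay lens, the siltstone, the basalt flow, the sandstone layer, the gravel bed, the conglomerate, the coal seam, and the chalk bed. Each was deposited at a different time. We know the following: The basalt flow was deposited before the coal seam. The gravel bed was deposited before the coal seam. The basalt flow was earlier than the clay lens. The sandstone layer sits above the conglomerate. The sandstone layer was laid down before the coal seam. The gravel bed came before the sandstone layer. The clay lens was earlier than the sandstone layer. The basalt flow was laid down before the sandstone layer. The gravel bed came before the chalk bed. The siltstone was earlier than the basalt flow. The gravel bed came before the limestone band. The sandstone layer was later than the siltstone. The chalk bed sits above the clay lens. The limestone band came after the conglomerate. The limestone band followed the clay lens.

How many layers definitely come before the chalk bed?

Directly stated before the chalk bed: the clay lens and the gravel bed.
The basalt flow reaches the chalk bed via the basalt flow → the clay lens → the chalk bed.
The siltstone reaches the chalk bed via the siltstone → the basalt flow → the clay lens → the chalk bed.
No chain forces the sandstone layer (or any of the others) ahead of the chalk bed.
That's the basalt flow, the clay lens, the gravel bed, and the siltstone — 4 in all.

4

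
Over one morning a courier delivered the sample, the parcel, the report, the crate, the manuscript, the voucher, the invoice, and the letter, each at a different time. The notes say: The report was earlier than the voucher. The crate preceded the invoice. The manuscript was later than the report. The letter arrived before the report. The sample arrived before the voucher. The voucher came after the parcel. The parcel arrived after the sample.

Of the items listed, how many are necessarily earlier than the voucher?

Directly stated before the voucher: the parcel, the report, and the sample.
The letter reaches the voucher via the letter → the report → the voucher.
No chain forces the crate (or any of the others) ahead of the voucher.
That's the letter, the parcel, the report, and the sample — 4 in all.

4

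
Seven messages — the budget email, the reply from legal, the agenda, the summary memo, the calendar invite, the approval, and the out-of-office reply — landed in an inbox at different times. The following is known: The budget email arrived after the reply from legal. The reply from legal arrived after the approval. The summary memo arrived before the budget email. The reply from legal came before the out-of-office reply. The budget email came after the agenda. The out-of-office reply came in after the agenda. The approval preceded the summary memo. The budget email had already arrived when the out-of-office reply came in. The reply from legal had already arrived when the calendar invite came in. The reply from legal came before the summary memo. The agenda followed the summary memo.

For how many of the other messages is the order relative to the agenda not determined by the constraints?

1

Forced before the agenda: the approval, the reply from legal, and the summary memo; forced after the agenda: the budget email and the out-of-office reply.
That leaves the calendar invite with no forced order relative to the agenda — 1.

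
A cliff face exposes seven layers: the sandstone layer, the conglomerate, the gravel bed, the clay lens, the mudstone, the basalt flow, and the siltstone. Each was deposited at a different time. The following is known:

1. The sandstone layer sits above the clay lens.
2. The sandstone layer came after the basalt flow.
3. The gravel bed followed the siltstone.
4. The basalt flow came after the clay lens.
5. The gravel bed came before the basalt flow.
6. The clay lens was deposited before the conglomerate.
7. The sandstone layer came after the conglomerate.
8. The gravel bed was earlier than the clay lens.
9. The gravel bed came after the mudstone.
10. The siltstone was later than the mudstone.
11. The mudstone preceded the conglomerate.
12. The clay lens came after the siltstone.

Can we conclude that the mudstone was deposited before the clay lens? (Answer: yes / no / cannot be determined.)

yes

Chain the constraints: the mudstone → the gravel bed → the clay lens. Each link is directly stated, so the mudstone comes before the clay lens.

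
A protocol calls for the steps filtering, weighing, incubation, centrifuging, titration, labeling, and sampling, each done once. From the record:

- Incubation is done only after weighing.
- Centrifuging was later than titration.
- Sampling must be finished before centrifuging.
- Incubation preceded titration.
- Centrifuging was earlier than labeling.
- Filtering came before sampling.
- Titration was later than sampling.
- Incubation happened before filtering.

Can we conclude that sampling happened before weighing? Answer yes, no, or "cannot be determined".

Tracing the constraints gives weighing → incubation → filtering → sampling, so weighing must come before sampling.
That means sampling cannot be before weighing.

no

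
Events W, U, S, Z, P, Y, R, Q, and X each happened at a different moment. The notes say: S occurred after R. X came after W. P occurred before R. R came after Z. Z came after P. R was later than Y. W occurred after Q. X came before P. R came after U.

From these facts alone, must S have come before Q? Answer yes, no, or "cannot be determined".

no

Tracing the constraints gives Q → W → X → P → R → S, so Q must come before S.
That means S cannot be before Q.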